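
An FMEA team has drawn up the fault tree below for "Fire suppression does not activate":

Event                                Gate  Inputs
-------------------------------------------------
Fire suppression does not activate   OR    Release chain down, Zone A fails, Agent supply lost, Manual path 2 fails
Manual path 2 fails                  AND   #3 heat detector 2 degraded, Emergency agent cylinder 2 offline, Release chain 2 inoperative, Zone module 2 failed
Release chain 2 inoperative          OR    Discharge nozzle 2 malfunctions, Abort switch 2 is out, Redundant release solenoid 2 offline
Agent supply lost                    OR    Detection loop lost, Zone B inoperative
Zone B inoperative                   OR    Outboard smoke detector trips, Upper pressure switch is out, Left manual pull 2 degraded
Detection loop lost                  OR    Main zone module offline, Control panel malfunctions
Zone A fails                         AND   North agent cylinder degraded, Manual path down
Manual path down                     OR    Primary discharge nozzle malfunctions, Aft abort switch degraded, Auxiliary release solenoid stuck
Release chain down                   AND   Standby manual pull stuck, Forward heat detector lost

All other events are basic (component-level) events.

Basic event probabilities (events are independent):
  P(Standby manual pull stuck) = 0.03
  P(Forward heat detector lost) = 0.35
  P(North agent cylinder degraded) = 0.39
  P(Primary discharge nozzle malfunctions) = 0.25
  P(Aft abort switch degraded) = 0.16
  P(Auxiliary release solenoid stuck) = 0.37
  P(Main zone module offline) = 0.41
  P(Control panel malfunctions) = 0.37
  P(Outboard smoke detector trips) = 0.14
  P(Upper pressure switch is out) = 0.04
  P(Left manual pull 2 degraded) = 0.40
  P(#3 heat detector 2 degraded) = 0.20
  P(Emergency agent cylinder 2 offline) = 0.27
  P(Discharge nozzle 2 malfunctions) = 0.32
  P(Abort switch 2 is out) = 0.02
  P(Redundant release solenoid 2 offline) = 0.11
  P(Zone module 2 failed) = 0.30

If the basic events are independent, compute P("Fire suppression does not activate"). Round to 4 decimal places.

P(Release chain down) [AND] = 0.03 × 0.35 = 0.010500
P(Manual path down) [OR] = 1 − (1−0.25) × (1−0.16) × (1−0.37) = 0.603100
P(Zone A fails) [AND] = 0.39 × 0.603100 = 0.235209
P(Detection loop lost) [OR] = 1 − (1−0.41) × (1−0.37) = 0.628300
P(Zone B inoperative) [OR] = 1 − (1−0.14) × (1−0.04) × (1−0.40) = 0.504640
P(Agent supply lost) [OR] = 1 − (1−0.628300) × (1−0.504640) = 0.815875
P(Release chain 2 inoperative) [OR] = 1 − (1−0.32) × (1−0.02) × (1−0.11) = 0.406904
P(Manual path 2 fails) [AND] = 0.20 × 0.27 × 0.406904 × 0.30 = 0.006592
P(Fire suppression does not activate) [OR] = 1 − (1−0.010500) × (1−0.235209) × (1−0.815875) × (1−0.006592) = 0.861580
Rounded to 4 decimal places: P(Fire suppression does not activate) ≈ 0.8616.

0.8616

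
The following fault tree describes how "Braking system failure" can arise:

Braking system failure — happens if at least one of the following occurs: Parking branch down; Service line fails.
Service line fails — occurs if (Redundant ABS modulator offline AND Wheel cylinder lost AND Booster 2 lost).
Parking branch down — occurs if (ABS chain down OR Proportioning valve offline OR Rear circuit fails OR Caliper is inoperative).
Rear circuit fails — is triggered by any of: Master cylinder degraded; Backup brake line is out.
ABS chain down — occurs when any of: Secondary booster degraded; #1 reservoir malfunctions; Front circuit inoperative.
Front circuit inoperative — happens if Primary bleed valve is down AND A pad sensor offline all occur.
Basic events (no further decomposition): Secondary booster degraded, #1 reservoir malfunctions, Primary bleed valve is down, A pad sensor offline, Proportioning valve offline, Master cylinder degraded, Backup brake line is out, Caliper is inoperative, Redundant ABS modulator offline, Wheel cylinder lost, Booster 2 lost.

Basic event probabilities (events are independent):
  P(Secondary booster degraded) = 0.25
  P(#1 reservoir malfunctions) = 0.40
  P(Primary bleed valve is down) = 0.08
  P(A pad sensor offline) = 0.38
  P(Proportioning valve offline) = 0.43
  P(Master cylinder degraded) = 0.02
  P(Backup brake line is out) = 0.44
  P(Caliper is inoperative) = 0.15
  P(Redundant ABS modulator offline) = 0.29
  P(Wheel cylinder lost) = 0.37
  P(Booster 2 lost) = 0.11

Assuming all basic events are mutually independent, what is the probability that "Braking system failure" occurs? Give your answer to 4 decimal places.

P(Front circuit inoperative) [AND] = 0.08 × 0.38 = 0.030400
P(ABS chain down) [OR] = 1 − (1−0.25) × (1−0.40) × (1−0.030400) = 0.563680
P(Rear circuit fails) [OR] = 1 − (1−0.02) × (1−0.44) = 0.451200
P(Parking branch down) [OR] = 1 − (1−0.563680) × (1−0.43) × (1−0.451200) × (1−0.15) = 0.883985
P(Service line fails) [AND] = 0.29 × 0.37 × 0.11 = 0.011803
P(Braking system failure) [OR] = 1 − (1−0.883985) × (1−0.011803) = 0.885354
Rounded to 4 decimal places: P(Braking system failure) ≈ 0.8854.

0.8854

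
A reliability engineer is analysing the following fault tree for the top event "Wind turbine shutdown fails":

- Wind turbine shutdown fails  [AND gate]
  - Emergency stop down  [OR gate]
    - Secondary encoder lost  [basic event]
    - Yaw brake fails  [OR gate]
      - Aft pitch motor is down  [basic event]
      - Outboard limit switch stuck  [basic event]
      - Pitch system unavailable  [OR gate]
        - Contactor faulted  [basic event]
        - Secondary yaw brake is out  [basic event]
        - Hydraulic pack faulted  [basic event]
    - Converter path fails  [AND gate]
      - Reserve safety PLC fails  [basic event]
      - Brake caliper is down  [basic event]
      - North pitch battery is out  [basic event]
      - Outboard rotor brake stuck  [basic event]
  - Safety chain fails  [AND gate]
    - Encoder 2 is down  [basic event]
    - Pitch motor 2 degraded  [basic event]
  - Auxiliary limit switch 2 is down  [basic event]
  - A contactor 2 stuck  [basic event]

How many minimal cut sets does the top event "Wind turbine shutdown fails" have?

7

Pitch system unavailable [OR]: union of children's cut sets → 3 cut set(s).
Yaw brake fails [OR]: union of children's cut sets → 5 cut set(s).
Converter path fails [AND]: one cut set from each child combined → 1 × 1 × 1 × 1 = 1 cut set(s).
Emergency stop down [OR]: union of children's cut sets → 7 cut set(s).
Safety chain fails [AND]: one cut set from each child combined → 1 × 1 = 1 cut set(s).
Wind turbine shutdown fails [AND]: one cut set from each child combined → 7 × 1 × 1 × 1 = 7 cut set(s).
Minimal cut sets: {A contactor 2 stuck, Auxiliary limit switch 2 is down, Encoder 2 is down, Pitch motor 2 degraded, Secondary encoder lost}; {A contactor 2 stuck, Aft pitch motor is down, Auxiliary limit switch 2 is down, Encoder 2 is down, Pitch motor 2 degraded}; {A contactor 2 stuck, Auxiliary limit switch 2 is down, Encoder 2 is down, Outboard limit switch stuck, Pitch motor 2 degraded}; {A contactor 2 stuck, Auxiliary limit switch 2 is down, Contactor faulted, Encoder 2 is down, Pitch motor 2 degraded}; {A contactor 2 stuck, Auxiliary limit switch 2 is down, Encoder 2 is down, Pitch motor 2 degraded, Secondary yaw brake is out}; {A contactor 2 stuck, Auxiliary limit switch 2 is down, Encoder 2 is down, Hydraulic pack faulted, Pitch motor 2 degraded}; {A contactor 2 stuck, Auxiliary limit switch 2 is down, Brake caliper is down, Encoder 2 is down, North pitch battery is out, Outboard rotor brake stuck, Pitch motor 2 degraded, Reserve safety PLC fails}.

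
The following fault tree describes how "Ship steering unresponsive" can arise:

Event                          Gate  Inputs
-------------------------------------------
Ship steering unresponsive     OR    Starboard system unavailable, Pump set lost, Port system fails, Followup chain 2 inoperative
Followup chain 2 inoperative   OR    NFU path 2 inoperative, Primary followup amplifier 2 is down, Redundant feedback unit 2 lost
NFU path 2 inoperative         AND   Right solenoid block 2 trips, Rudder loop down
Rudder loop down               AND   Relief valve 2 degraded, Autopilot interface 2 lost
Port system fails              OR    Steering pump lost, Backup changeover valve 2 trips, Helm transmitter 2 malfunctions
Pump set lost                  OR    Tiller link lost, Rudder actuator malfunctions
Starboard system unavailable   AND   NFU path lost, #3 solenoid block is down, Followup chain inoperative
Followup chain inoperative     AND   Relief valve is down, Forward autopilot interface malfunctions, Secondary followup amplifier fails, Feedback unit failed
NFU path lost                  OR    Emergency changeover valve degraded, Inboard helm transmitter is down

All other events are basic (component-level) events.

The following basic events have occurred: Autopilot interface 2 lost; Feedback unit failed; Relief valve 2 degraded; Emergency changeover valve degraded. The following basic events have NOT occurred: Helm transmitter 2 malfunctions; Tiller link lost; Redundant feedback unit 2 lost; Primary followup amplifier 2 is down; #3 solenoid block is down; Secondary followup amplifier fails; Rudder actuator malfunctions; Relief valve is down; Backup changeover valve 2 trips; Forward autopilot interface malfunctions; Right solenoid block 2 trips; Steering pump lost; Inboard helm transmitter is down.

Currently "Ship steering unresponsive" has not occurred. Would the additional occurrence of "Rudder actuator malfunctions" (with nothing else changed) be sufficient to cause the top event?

Counterfactual: set "Rudder actuator malfunctions" to occurred.
NFU path lost [OR]: Emergency changeover valve degraded=occurs, Inboard helm transmitter is down=not → at least one input occurs → occurs.
Followup chain inoperative [AND]: Relief valve is down=not, Forward autopilot interface malfunctions=not, Secondary followup amplifier fails=not, Feedback unit failed=occurs → not all inputs occur → does not occur.
Starboard system unavailable [AND]: NFU path lost=occurs, #3 solenoid block is down=not, Followup chain inoperative=not → not all inputs occur → does not occur.
Pump set lost [OR]: Tiller link lost=not, Rudder actuator malfunctions=occurs → at least one input occurs → occurs.
Port system fails [OR]: Steering pump lost=not, Backup changeover valve 2 trips=not, Helm transmitter 2 malfunctions=not → no input occurs → does not occur.
Rudder loop down [AND]: Relief valve 2 degraded=occurs, Autopilot interface 2 lost=occurs → all inputs occur → occurs.
NFU path 2 inoperative [AND]: Right solenoid block 2 trips=not, Rudder loop down=occurs → not all inputs occur → does not occur.
Followup chain 2 inoperative [OR]: NFU path 2 inoperative=not, Primary followup amplifier 2 is down=not, Redundant feedback unit 2 lost=not → no input occurs → does not occur.
Ship steering unresponsive [OR]: Starboard system unavailable=not, Pump set lost=occurs, Port system fails=not, Followup chain 2 inoperative=not → at least one input occurs → occurs.

Yes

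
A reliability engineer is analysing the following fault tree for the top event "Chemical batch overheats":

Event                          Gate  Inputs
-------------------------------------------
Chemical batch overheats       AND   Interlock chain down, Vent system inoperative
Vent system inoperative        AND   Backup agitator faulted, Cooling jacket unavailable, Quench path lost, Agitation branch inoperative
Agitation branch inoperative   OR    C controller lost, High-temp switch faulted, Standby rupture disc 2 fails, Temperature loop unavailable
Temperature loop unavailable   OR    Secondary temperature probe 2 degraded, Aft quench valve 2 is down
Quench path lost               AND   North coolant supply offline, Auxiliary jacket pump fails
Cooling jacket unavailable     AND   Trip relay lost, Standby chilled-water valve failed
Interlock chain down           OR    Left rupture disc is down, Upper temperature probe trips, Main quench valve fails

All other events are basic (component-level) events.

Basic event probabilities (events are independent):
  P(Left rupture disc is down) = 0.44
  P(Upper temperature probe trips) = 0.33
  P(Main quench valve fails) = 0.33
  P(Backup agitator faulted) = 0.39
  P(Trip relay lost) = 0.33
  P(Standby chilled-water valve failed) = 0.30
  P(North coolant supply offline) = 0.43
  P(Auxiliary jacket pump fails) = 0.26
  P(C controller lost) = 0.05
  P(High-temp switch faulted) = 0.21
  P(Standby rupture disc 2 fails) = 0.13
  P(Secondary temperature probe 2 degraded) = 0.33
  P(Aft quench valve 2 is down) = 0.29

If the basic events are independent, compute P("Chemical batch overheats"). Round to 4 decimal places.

0.0022

P(Interlock chain down) [OR] = 1 − (1−0.44) × (1−0.33) × (1−0.33) = 0.748616
P(Cooling jacket unavailable) [AND] = 0.33 × 0.30 = 0.099000
P(Quench path lost) [AND] = 0.43 × 0.26 = 0.111800
P(Temperature loop unavailable) [OR] = 1 − (1−0.33) × (1−0.29) = 0.524300
P(Agitation branch inoperative) [OR] = 1 − (1−0.05) × (1−0.21) × (1−0.13) × (1−0.524300) = 0.689399
P(Vent system inoperative) [AND] = 0.39 × 0.099000 × 0.111800 × 0.689399 = 0.002976
P(Chemical batch overheats) [AND] = 0.748616 × 0.002976 = 0.002228
Rounded to 4 decimal places: P(Chemical batch overheats) ≈ 0.0022.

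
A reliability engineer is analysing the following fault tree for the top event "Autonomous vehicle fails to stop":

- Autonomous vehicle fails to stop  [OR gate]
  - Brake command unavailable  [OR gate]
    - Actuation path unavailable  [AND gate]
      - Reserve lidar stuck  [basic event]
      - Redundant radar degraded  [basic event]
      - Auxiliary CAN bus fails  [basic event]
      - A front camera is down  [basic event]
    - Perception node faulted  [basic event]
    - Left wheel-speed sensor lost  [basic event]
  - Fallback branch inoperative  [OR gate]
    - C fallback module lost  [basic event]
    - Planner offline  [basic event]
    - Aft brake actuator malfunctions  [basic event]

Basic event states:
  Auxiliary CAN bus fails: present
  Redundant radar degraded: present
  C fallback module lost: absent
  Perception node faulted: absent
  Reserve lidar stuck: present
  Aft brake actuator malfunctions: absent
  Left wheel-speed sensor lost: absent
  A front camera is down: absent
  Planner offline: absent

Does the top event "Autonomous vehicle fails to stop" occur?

Actuation path unavailable [AND]: Reserve lidar stuck=occurs, Redundant radar degraded=occurs, Auxiliary CAN bus fails=occurs, A front camera is down=not → not all inputs occur → does not occur.
Brake command unavailable [OR]: Actuation path unavailable=not, Perception node faulted=not, Left wheel-speed sensor lost=not → no input occurs → does not occur.
Fallback branch inoperative [OR]: C fallback module lost=not, Planner offline=not, Aft brake actuator malfunctions=not → no input occurs → does not occur.
Autonomous vehicle fails to stop [OR]: Brake command unavailable=not, Fallback branch inoperative=not → no input occurs → does not occur.

No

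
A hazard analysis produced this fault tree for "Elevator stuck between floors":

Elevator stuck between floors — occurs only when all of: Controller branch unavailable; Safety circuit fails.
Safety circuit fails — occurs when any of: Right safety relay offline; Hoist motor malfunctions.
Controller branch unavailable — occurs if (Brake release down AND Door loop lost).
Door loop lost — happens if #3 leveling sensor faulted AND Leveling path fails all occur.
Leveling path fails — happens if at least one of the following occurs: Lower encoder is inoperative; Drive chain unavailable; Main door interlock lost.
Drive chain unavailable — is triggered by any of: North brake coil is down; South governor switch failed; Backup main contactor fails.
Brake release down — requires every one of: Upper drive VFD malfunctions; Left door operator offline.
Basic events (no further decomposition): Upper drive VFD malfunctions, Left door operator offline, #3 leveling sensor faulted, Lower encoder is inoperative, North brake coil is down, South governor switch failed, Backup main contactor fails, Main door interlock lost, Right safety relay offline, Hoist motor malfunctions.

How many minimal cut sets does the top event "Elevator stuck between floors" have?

Brake release down [AND]: one cut set from each child combined → 1 × 1 = 1 cut set(s).
Drive chain unavailable [OR]: union of children's cut sets → 3 cut set(s).
Leveling path fails [OR]: union of children's cut sets → 5 cut set(s).
Door loop lost [AND]: one cut set from each child combined → 1 × 5 = 5 cut set(s).
Controller branch unavailable [AND]: one cut set from each child combined → 1 × 5 = 5 cut set(s).
Safety circuit fails [OR]: union of children's cut sets → 2 cut set(s).
Elevator stuck between floors [AND]: one cut set from each child combined → 5 × 2 = 10 cut set(s).
Minimal cut sets: {#3 leveling sensor faulted, Left door operator offline, Lower encoder is inoperative, Right safety relay offline, Upper drive VFD malfunctions}; {#3 leveling sensor faulted, Hoist motor malfunctions, Left door operator offline, Lower encoder is inoperative, Upper drive VFD malfunctions}; {#3 leveling sensor faulted, Left door operator offline, North brake coil is down, Right safety relay offline, Upper drive VFD malfunctions}; {#3 leveling sensor faulted, Hoist motor malfunctions, Left door operator offline, North brake coil is down, Upper drive VFD malfunctions}; {#3 leveling sensor faulted, Left door operator offline, Right safety relay offline, South governor switch failed, Upper drive VFD malfunctions}; {#3 leveling sensor faulted, Hoist motor malfunctions, Left door operator offline, South governor switch failed, Upper drive VFD malfunctions}; {#3 leveling sensor faulted, Backup main contactor fails, Left door operator offline, Right safety relay offline, Upper drive VFD malfunctions}; {#3 leveling sensor faulted, Backup main contactor fails, Hoist motor malfunctions, Left door operator offline, Upper drive VFD malfunctions}; {#3 leveling sensor faulted, Left door operator offline, Main door interlock lost, Right safety relay offline, Upper drive VFD malfunctions}; {#3 leveling sensor faulted, Hoist motor malfunctions, Left door operator offline, Main door interlock lost, Upper drive VFD malfunctions}.

10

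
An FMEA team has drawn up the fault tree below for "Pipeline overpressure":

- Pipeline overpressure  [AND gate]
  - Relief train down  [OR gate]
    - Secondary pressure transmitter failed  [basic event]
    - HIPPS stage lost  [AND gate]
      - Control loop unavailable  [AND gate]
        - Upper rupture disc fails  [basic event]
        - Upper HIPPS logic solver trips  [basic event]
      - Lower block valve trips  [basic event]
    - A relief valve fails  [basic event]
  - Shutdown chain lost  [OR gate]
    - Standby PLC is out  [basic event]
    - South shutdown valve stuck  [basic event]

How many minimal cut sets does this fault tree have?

Control loop unavailable [AND]: one cut set from each child combined → 1 × 1 = 1 cut set(s).
HIPPS stage lost [AND]: one cut set from each child combined → 1 × 1 = 1 cut set(s).
Relief train down [OR]: union of children's cut sets → 3 cut set(s).
Shutdown chain lost [OR]: union of children's cut sets → 2 cut set(s).
Pipeline overpressure [AND]: one cut set from each child combined → 3 × 2 = 6 cut set(s).
Minimal cut sets: {Secondary pressure transmitter failed, Standby PLC is out}; {Secondary pressure transmitter failed, South shutdown valve stuck}; {Lower block valve trips, Standby PLC is out, Upper HIPPS logic solver trips, Upper rupture disc fails}; {Lower block valve trips, South shutdown valve stuck, Upper HIPPS logic solver trips, Upper rupture disc fails}; {A relief valve fails, Standby PLC is out}; {A relief valve fails, South shutdown valve stuck}.

6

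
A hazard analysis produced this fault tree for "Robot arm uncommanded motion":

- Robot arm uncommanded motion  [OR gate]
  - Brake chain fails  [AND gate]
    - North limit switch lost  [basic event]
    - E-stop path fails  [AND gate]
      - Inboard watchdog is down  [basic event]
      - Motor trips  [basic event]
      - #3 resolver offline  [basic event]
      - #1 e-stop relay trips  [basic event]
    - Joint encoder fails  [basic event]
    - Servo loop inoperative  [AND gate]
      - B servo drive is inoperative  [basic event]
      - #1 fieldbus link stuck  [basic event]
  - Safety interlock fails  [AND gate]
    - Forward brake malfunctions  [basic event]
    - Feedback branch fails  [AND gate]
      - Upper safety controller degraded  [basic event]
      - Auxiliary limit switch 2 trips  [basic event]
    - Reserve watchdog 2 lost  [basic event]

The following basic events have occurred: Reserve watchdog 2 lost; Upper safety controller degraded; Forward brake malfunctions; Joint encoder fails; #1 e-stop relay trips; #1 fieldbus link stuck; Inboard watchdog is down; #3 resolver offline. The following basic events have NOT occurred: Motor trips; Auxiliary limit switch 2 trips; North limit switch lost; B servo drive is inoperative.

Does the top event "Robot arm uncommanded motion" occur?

E-stop path fails [AND]: Inboard watchdog is down=occurs, Motor trips=not, #3 resolver offline=occurs, #1 e-stop relay trips=occurs → not all inputs occur → does not occur.
Servo loop inoperative [AND]: B servo drive is inoperative=not, #1 fieldbus link stuck=occurs → not all inputs occur → does not occur.
Brake chain fails [AND]: North limit switch lost=not, E-stop path fails=not, Joint encoder fails=occurs, Servo loop inoperative=not → not all inputs occur → does not occur.
Feedback branch fails [AND]: Upper safety controller degraded=occurs, Auxiliary limit switch 2 trips=not → not all inputs occur → does not occur.
Safety interlock fails [AND]: Forward brake malfunctions=occurs, Feedback branch fails=not, Reserve watchdog 2 lost=occurs → not all inputs occur → does not occur.
Robot arm uncommanded motion [OR]: Brake chain fails=not, Safety interlock fails=not → no input occurs → does not occur.

No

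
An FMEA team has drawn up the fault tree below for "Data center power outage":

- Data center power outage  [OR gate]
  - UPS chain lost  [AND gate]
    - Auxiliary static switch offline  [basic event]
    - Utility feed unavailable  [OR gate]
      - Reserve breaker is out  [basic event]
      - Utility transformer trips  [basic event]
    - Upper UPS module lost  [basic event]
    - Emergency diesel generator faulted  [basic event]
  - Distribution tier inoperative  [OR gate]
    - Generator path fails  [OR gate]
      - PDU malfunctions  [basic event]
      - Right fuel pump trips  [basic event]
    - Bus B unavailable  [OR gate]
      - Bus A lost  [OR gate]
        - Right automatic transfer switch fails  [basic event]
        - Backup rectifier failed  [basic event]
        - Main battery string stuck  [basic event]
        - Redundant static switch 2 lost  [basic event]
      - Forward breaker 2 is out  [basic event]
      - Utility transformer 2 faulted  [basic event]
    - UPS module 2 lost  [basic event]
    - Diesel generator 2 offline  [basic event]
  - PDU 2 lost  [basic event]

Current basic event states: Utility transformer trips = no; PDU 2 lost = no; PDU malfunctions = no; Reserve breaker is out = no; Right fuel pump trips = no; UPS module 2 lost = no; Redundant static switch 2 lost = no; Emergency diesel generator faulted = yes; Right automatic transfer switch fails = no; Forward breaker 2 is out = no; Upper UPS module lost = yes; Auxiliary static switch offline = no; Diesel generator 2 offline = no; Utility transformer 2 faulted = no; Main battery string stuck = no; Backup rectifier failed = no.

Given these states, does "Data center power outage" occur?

Utility feed unavailable [OR]: Reserve breaker is out=not, Utility transformer trips=not → no input occurs → does not occur.
UPS chain lost [AND]: Auxiliary static switch offline=not, Utility feed unavailable=not, Upper UPS module lost=occurs, Emergency diesel generator faulted=occurs → not all inputs occur → does not occur.
Generator path fails [OR]: PDU malfunctions=not, Right fuel pump trips=not → no input occurs → does not occur.
Bus A lost [OR]: Right automatic transfer switch fails=not, Backup rectifier failed=not, Main battery string stuck=not, Redundant static switch 2 lost=not → no input occurs → does not occur.
Bus B unavailable [OR]: Bus A lost=not, Forward breaker 2 is out=not, Utility transformer 2 faulted=not → no input occurs → does not occur.
Distribution tier inoperative [OR]: Generator path fails=not, Bus B unavailable=not, UPS module 2 lost=not, Diesel generator 2 offline=not → no input occurs → does not occur.
Data center power outage [OR]: UPS chain lost=not, Distribution tier inoperative=not, PDU 2 lost=not → no input occurs → does not occur.

No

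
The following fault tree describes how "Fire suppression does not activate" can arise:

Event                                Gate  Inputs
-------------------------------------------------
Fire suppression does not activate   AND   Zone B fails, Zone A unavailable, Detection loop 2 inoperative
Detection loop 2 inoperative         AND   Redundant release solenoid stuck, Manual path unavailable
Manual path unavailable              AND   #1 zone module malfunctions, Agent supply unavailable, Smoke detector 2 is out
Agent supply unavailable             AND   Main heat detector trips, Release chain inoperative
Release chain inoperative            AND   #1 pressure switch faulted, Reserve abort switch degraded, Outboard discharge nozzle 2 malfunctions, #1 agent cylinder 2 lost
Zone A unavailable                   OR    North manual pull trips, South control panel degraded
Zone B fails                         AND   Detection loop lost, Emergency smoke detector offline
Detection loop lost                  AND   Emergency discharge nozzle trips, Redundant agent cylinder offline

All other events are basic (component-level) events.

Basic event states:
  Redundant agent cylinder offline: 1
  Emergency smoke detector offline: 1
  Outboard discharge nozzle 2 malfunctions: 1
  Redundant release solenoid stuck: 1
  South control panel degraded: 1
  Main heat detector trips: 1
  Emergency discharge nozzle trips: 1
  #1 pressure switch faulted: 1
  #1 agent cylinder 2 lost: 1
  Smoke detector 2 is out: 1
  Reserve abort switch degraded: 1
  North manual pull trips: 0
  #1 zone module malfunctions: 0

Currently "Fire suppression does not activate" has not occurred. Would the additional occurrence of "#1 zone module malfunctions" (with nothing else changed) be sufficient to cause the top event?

Yes

Counterfactual: set "#1 zone module malfunctions" to occurred.
Detection loop lost [AND]: Emergency discharge nozzle trips=occurs, Redundant agent cylinder offline=occurs → all inputs occur → occurs.
Zone B fails [AND]: Detection loop lost=occurs, Emergency smoke detector offline=occurs → all inputs occur → occurs.
Zone A unavailable [OR]: North manual pull trips=not, South control panel degraded=occurs → at least one input occurs → occurs.
Release chain inoperative [AND]: #1 pressure switch faulted=occurs, Reserve abort switch degraded=occurs, Outboard discharge nozzle 2 malfunctions=occurs, #1 agent cylinder 2 lost=occurs → all inputs occur → occurs.
Agent supply unavailable [AND]: Main heat detector trips=occurs, Release chain inoperative=occurs → all inputs occur → occurs.
Manual path unavailable [AND]: #1 zone module malfunctions=occurs, Agent supply unavailable=occurs, Smoke detector 2 is out=occurs → all inputs occur → occurs.
Detection loop 2 inoperative [AND]: Redundant release solenoid stuck=occurs, Manual path unavailable=occurs → all inputs occur → occurs.
Fire suppression does not activate [AND]: Zone B fails=occurs, Zone A unavailable=occurs, Detection loop 2 inoperative=occurs → all inputs occur → occurs.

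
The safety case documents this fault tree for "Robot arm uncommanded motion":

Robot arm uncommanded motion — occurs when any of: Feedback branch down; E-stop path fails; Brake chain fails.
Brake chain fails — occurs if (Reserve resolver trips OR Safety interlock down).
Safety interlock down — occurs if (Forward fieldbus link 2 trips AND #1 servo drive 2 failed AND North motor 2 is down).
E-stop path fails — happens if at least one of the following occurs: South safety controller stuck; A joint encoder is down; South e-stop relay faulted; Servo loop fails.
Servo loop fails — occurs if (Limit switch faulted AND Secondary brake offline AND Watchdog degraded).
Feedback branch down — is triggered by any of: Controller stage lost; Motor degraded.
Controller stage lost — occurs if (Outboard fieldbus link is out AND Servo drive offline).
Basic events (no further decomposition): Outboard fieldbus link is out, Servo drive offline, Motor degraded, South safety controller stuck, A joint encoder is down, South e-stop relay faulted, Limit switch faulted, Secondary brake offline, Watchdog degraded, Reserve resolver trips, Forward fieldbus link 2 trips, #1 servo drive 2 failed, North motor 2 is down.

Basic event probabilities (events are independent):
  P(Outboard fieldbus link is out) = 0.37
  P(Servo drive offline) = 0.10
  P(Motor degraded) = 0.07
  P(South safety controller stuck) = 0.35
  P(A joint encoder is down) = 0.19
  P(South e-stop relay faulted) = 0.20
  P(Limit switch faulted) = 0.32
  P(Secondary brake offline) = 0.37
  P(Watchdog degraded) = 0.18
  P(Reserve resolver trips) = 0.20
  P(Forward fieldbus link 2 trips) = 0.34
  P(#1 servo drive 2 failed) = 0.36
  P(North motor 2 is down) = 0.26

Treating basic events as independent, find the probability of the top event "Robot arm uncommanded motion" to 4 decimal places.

P(Controller stage lost) [AND] = 0.37 × 0.10 = 0.037000
P(Feedback branch down) [OR] = 1 − (1−0.037000) × (1−0.07) = 0.104410
P(Servo loop fails) [AND] = 0.32 × 0.37 × 0.18 = 0.021312
P(E-stop path fails) [OR] = 1 − (1−0.35) × (1−0.19) × (1−0.20) × (1−0.021312) = 0.587777
P(Safety interlock down) [AND] = 0.34 × 0.36 × 0.26 = 0.031824
P(Brake chain fails) [OR] = 1 − (1−0.20) × (1−0.031824) = 0.225459
P(Robot arm uncommanded motion) [OR] = 1 − (1−0.104410) × (1−0.587777) × (1−0.225459) = 0.714053
Rounded to 4 decimal places: P(Robot arm uncommanded motion) ≈ 0.7141.

0.7141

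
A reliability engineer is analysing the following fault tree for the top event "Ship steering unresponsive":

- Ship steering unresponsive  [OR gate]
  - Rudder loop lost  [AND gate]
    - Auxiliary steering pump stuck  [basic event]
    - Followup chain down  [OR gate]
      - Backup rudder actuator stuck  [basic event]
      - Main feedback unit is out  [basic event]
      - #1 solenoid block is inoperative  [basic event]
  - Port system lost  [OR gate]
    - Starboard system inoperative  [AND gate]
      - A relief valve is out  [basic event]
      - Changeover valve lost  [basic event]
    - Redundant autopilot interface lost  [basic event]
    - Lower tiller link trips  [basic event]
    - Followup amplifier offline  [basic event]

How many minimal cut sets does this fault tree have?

Followup chain down [OR]: union of children's cut sets → 3 cut set(s).
Rudder loop lost [AND]: one cut set from each child combined → 1 × 3 = 3 cut set(s).
Starboard system inoperative [AND]: one cut set from each child combined → 1 × 1 = 1 cut set(s).
Port system lost [OR]: union of children's cut sets → 4 cut set(s).
Ship steering unresponsive [OR]: union of children's cut sets → 7 cut set(s).
Minimal cut sets: {Auxiliary steering pump stuck, Backup rudder actuator stuck}; {Auxiliary steering pump stuck, Main feedback unit is out}; {#1 solenoid block is inoperative, Auxiliary steering pump stuck}; {A relief valve is out, Changeover valve lost}; {Redundant autopilot interface lost}; {Lower tiller link trips}; {Followup amplifier offline}.

7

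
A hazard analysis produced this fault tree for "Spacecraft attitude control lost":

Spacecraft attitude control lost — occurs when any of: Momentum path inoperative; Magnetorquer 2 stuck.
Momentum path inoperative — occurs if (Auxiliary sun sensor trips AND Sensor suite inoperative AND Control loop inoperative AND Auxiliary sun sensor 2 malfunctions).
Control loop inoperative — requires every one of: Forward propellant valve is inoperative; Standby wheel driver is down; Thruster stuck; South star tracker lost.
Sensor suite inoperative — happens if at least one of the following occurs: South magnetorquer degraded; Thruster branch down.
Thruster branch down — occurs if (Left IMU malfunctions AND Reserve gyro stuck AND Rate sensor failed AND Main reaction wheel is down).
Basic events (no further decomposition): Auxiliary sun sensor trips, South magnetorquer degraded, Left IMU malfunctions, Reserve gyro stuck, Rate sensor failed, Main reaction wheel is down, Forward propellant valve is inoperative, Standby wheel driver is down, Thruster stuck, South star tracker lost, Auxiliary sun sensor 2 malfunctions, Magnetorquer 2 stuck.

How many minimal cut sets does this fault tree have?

3

Thruster branch down [AND]: one cut set from each child combined → 1 × 1 × 1 × 1 = 1 cut set(s).
Sensor suite inoperative [OR]: union of children's cut sets → 2 cut set(s).
Control loop inoperative [AND]: one cut set from each child combined → 1 × 1 × 1 × 1 = 1 cut set(s).
Momentum path inoperative [AND]: one cut set from each child combined → 1 × 2 × 1 × 1 = 2 cut set(s).
Spacecraft attitude control lost [OR]: union of children's cut sets → 3 cut set(s).
Minimal cut sets: {Auxiliary sun sensor 2 malfunctions, Auxiliary sun sensor trips, Forward propellant valve is inoperative, South magnetorquer degraded, South star tracker lost, Standby wheel driver is down, Thruster stuck}; {Auxiliary sun sensor 2 malfunctions, Auxiliary sun sensor trips, Forward propellant valve is inoperative, Left IMU malfunctions, Main reaction wheel is down, Rate sensor failed, Reserve gyro stuck, South star tracker lost, Standby wheel driver is down, Thruster stuck}; {Magnetorquer 2 stuck}.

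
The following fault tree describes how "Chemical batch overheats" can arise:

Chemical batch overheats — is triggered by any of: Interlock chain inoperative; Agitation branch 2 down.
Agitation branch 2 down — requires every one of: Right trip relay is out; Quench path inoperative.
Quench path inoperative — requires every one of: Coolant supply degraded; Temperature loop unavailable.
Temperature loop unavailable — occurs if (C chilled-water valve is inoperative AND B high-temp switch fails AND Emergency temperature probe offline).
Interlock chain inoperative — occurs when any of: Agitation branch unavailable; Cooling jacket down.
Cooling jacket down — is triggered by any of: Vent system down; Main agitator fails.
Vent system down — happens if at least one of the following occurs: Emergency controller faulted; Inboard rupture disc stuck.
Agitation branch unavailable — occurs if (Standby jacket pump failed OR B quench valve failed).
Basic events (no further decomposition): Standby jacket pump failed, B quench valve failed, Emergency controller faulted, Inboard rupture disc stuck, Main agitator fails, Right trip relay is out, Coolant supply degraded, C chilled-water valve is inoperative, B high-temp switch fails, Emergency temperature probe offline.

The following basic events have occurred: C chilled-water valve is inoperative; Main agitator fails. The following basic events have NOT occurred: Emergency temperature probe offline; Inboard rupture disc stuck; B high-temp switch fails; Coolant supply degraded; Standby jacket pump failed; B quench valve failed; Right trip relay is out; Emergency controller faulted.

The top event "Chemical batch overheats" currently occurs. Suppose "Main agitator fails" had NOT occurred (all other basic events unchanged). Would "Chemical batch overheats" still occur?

Counterfactual: set "Main agitator fails" to not occurred.
Agitation branch unavailable [OR]: Standby jacket pump failed=not, B quench valve failed=not → no input occurs → does not occur.
Vent system down [OR]: Emergency controller faulted=not, Inboard rupture disc stuck=not → no input occurs → does not occur.
Cooling jacket down [OR]: Vent system down=not, Main agitator fails=not → no input occurs → does not occur.
Interlock chain inoperative [OR]: Agitation branch unavailable=not, Cooling jacket down=not → no input occurs → does not occur.
Temperature loop unavailable [AND]: C chilled-water valve is inoperative=occurs, B high-temp switch fails=not, Emergency temperature probe offline=not → not all inputs occur → does not occur.
Quench path inoperative [AND]: Coolant supply degraded=not, Temperature loop unavailable=not → not all inputs occur → does not occur.
Agitation branch 2 down [AND]: Right trip relay is out=not, Quench path inoperative=not → not all inputs occur → does not occur.
Chemical batch overheats [OR]: Interlock chain inoperative=not, Agitation branch 2 down=not → no input occurs → does not occur.

No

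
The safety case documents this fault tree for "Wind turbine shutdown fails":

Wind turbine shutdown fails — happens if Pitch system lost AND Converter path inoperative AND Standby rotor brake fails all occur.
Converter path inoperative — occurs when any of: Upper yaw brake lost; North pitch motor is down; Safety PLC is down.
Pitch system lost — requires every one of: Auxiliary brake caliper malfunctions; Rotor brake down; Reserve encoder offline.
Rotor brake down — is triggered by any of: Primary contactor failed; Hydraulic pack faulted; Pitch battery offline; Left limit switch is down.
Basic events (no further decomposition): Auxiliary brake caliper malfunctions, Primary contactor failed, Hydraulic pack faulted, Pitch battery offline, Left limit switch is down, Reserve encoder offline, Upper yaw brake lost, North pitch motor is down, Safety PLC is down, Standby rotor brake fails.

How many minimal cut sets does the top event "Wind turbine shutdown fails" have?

12

Rotor brake down [OR]: union of children's cut sets → 4 cut set(s).
Pitch system lost [AND]: one cut set from each child combined → 1 × 4 × 1 = 4 cut set(s).
Converter path inoperative [OR]: union of children's cut sets → 3 cut set(s).
Wind turbine shutdown fails [AND]: one cut set from each child combined → 4 × 3 × 1 = 12 cut set(s).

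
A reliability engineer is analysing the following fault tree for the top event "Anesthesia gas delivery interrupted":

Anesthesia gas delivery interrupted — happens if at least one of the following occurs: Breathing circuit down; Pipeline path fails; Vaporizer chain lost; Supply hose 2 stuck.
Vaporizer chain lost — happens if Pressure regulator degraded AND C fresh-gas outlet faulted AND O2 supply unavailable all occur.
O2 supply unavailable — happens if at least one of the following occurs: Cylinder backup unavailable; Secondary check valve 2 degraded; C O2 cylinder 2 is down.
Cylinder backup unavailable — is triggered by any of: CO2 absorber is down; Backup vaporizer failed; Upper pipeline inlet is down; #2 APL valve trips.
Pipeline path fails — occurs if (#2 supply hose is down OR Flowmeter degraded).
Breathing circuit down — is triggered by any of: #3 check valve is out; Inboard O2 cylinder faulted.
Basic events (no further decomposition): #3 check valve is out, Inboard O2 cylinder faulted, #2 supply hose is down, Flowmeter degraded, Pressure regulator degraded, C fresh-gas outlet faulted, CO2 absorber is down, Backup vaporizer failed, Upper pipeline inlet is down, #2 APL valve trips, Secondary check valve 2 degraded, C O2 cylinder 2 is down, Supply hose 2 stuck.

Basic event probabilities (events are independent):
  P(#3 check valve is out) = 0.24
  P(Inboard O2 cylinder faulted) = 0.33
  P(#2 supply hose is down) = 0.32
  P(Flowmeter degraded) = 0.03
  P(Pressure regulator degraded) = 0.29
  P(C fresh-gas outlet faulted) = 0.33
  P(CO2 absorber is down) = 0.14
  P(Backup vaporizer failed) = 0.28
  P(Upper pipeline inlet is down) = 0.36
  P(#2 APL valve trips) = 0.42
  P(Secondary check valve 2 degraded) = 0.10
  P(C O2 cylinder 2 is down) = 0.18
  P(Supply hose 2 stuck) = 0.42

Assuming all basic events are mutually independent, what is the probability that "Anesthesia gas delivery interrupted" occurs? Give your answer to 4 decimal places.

P(Breathing circuit down) [OR] = 1 − (1−0.24) × (1−0.33) = 0.490800
P(Pipeline path fails) [OR] = 1 − (1−0.32) × (1−0.03) = 0.340400
P(Cylinder backup unavailable) [OR] = 1 − (1−0.14) × (1−0.28) × (1−0.36) × (1−0.42) = 0.770153
P(O2 supply unavailable) [OR] = 1 − (1−0.770153) × (1−0.10) × (1−0.18) = 0.830373
P(Vaporizer chain lost) [AND] = 0.29 × 0.33 × 0.830373 = 0.079467
P(Anesthesia gas delivery interrupted) [OR] = 1 − (1−0.490800) × (1−0.340400) × (1−0.079467) × (1−0.42) = 0.820677
Rounded to 4 decimal places: P(Anesthesia gas delivery interrupted) ≈ 0.8207.

0.8207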